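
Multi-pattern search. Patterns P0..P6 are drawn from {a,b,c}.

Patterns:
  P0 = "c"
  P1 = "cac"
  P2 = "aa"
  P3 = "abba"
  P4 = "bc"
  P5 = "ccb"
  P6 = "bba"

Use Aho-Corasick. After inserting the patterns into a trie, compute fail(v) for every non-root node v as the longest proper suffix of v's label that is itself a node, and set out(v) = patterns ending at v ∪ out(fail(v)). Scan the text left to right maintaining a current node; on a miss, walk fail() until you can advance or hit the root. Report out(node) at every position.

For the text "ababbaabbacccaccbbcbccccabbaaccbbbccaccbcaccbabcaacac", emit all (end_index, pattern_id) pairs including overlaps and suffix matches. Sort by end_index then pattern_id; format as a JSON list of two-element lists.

Construct AC machine:
Trie nodes:
  0='ε' goto a→4 b→9 c→1
  1='c' goto a→2 c→11  ←P0
  2='ca' goto c→3
  3='cac' goto ·  ←P1
  4='a' goto a→5 b→6
  5='aa' goto ·  ←P2
  6='ab' goto b→7
  7='abb' goto a→8
  8='abba' goto ·  ←P3
  9='b' goto b→13 c→10
  10='bc' goto ·  ←P4
  11='cc' goto b→12
  12='ccb' goto ·  ←P5
  13='bb' goto a→14
  14='bba' goto ·  ←P6

BFS fail/out derivation:
  fail(1) 'c': from fail(0)=0 chase 'c': 0 ⇒ 0;  out={0}∪out(0)={0}
  fail(4) 'a': from fail(0)=0 chase 'a': 0 ⇒ 0;  out=∅∪out(0)=∅
  fail(9) 'b': from fail(0)=0 chase 'b': 0 ⇒ 0;  out=∅∪out(0)=∅
  fail(2) 'ca': from fail(1)=0 chase 'a': 0 ⇒ 4;  out=∅∪out(4)=∅
  fail(5) 'aa': from fail(4)=0 chase 'a': 0 ⇒ 4;  out={2}∪out(4)={2}
  fail(6) 'ab': from fail(4)=0 chase 'b': 0 ⇒ 9;  out=∅∪out(9)=∅
  fail(10) 'bc': from fail(9)=0 chase 'c': 0 ⇒ 1;  out={4}∪out(1)={0,4}
  fail(11) 'cc': from fail(1)=0 chase 'c': 0 ⇒ 1;  out=∅∪out(1)={0}
  fail(13) 'bb': from fail(9)=0 chase 'b': 0 ⇒ 9;  out=∅∪out(9)=∅
  fail(3) 'cac': from fail(2)=4 chase 'c': 4→0 ⇒ 1;  out={1}∪out(1)={0,1}
  fail(7) 'abb': from fail(6)=9 chase 'b': 9 ⇒ 13;  out=∅∪out(13)=∅
  fail(12) 'ccb': from fail(11)=1 chase 'b': 1→0 ⇒ 9;  out={5}∪out(9)={5}
  fail(14) 'bba': from fail(13)=9 chase 'a': 9→0 ⇒ 4;  out={6}∪out(4)={6}
  fail(8) 'abba': from fail(7)=13 chase 'a': 13 ⇒ 14;  out={3}∪out(14)={3,6}

Scan:
[0] read 'a'  n0⇒n4
[1] read 'b'  n4⇒n6
[2] read 'a'  n6⇒n4 (via fail)
[3] read 'b'  n4⇒n6
[4] read 'b'  n6⇒n7
[5] read 'a'  n7⇒n8  → match P3@[2:5],P6@[3:5]
[6] read 'a'  n8⇒n5 (via fail)  → match P2@[5:6]
[7] read 'b'  n5⇒n6 (via fail)
[8] read 'b'  n6⇒n7
[9] read 'a'  n7⇒n8  → match P3@[6:9],P6@[7:9]
[10] read 'c'  n8⇒n1 (via fail)  → match P0@[10:10]
[11] read 'c'  n1⇒n11  → match P0@[11:11]
[12] read 'c'  n11⇒n11 (via fail)  → match P0@[12:12]
[13] read 'a'  n11⇒n2 (via fail)
[14] read 'c'  n2⇒n3  → match P0@[14:14],P1@[12:14]
[15] read 'c'  n3⇒n11 (via fail)  → match P0@[15:15]
[16] read 'b'  n11⇒n12  → match P5@[14:16]
[17] read 'b'  n12⇒n13 (via fail)
[18] read 'c'  n13⇒n10 (via fail)  → match P0@[18:18],P4@[17:18]
[19] read 'b'  n10⇒n9 (via fail)
[20] read 'c'  n9⇒n10  → match P0@[20:20],P4@[19:20]
[21] read 'c'  n10⇒n11 (via fail)  → match P0@[21:21]
[22] read 'c'  n11⇒n11 (via fail)  → match P0@[22:22]
[23] read 'c'  n11⇒n11 (via fail)  → match P0@[23:23]
[24] read 'a'  n11⇒n2 (via fail)
[25] read 'b'  n2⇒n6 (via fail)
[26] read 'b'  n6⇒n7
[27] read 'a'  n7⇒n8  → match P3@[24:27],P6@[25:27]
[28] read 'a'  n8⇒n5 (via fail)  → match P2@[27:28]
[29] read 'c'  n5⇒n1 (via fail)  → match P0@[29:29]
[30] read 'c'  n1⇒n11  → match P0@[30:30]
[31] read 'b'  n11⇒n12  → match P5@[29:31]
[32] read 'b'  n12⇒n13 (via fail)
[33] read 'b'  n13⇒n13 (via fail)
[34] read 'c'  n13⇒n10 (via fail)  → match P0@[34:34],P4@[33:34]
[35] read 'c'  n10⇒n11 (via fail)  → match P0@[35:35]
[36] read 'a'  n11⇒n2 (via fail)
[37] read 'c'  n2⇒n3  → match P0@[37:37],P1@[35:37]
[38] read 'c'  n3⇒n11 (via fail)  → match P0@[38:38]
[39] read 'b'  n11⇒n12  → match P5@[37:39]
[40] read 'c'  n12⇒n10 (via fail)  → match P0@[40:40],P4@[39:40]
[41] read 'a'  n10⇒n2 (via fail)
[42] read 'c'  n2⇒n3  → match P0@[42:42],P1@[40:42]
[43] read 'c'  n3⇒n11 (via fail)  → match P0@[43:43]
[44] read 'b'  n11⇒n12  → match P5@[42:44]
[45] read 'a'  n12⇒n4 (via fail)
[46] read 'b'  n4⇒n6
[47] read 'c'  n6⇒n10 (via fail)  → match P0@[47:47],P4@[46:47]
[48] read 'a'  n10⇒n2 (via fail)
[49] read 'a'  n2⇒n5 (via fail)  → match P2@[48:49]
[50] read 'c'  n5⇒n1 (via fail)  → match P0@[50:50]
[51] read 'a'  n1⇒n2
[52] read 'c'  n2⇒n3  → match P0@[52:52],P1@[50:52]

Matches: [[5,3],[5,6],[6,2],[9,3],[9,6],[10,0],[11,0],[12,0],[14,0],[14,1],[15,0],[16,5],[18,0],[18,4],[20,0],[20,4],[21,0],[22,0],[23,0],[27,3],[27,6],[28,2],[29,0],[30,0],[31,5],[34,0],[34,4],[35,0],[37,0],[37,1],[38,0],[39,5],[40,0],[40,4],[42,0],[42,1],[43,0],[44,5],[47,0],[47,4],[49,2],[50,0],[52,0],[52,1]]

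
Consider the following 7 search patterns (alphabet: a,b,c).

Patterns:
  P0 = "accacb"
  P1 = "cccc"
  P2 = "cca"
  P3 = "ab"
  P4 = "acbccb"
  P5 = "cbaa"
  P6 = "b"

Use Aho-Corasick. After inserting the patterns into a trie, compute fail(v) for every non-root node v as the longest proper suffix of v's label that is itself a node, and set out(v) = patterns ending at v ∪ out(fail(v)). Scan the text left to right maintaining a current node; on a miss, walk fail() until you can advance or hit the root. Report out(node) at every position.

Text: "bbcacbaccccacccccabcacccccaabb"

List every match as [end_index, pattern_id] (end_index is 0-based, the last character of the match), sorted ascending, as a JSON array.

Build automaton:
Trie nodes:
  n0 'ε': a→1 b→20 c→7
  n1 'a': b→12 c→2
  n2 'ac': b→13 c→3
  n3 'acc': a→4
  n4 'acca': c→5
  n5 'accac': b→6
  n6 'accacb': ·  ←P0
  n7 'c': b→17 c→8
  n8 'cc': a→11 c→9
  n9 'ccc': c→10
  n10 'cccc': ·  ←P1
  n11 'cca': ·  ←P2
  n12 'ab': ·  ←P3
  n13 'acb': c→14
  n14 'acbc': c→15
  n15 'acbcc': b→16
  n16 'acbccb': ·  ←P4
  n17 'cb': a→18
  n18 'cba': a→19
  n19 'cbaa': ·  ←P5
  n20 'b': ·  ←P6

BFS fail/out derivation:
  fail(1) 'a': from fail(0)=0 chase 'a': 0 ⇒ 0;  out=∅∪out(0)=∅
  fail(7) 'c': from fail(0)=0 chase 'c': 0 ⇒ 0;  out=∅∪out(0)=∅
  fail(20) 'b': from fail(0)=0 chase 'b': 0 ⇒ 0;  out={6}∪out(0)={6}
  fail(2) 'ac': from fail(1)=0 chase 'c': 0 ⇒ 7;  out=∅∪out(7)=∅
  fail(8) 'cc': from fail(7)=0 chase 'c': 0 ⇒ 7;  out=∅∪out(7)=∅
  fail(12) 'ab': from fail(1)=0 chase 'b': 0 ⇒ 20;  out={3}∪out(20)={3,6}
  fail(17) 'cb': from fail(7)=0 chase 'b': 0 ⇒ 20;  out=∅∪out(20)={6}
  fail(3) 'acc': from fail(2)=7 chase 'c': 7 ⇒ 8;  out=∅∪out(8)=∅
  fail(9) 'ccc': from fail(8)=7 chase 'c': 7 ⇒ 8;  out=∅∪out(8)=∅
  fail(11) 'cca': from fail(8)=7 chase 'a': 7→0 ⇒ 1;  out={2}∪out(1)={2}
  fail(13) 'acb': from fail(2)=7 chase 'b': 7 ⇒ 17;  out=∅∪out(17)={6}
  fail(18) 'cba': from fail(17)=20 chase 'a': 20→0 ⇒ 1;  out=∅∪out(1)=∅
  fail(4) 'acca': from fail(3)=8 chase 'a': 8 ⇒ 11;  out=∅∪out(11)={2}
  fail(10) 'cccc': from fail(9)=8 chase 'c': 8 ⇒ 9;  out={1}∪out(9)={1}
  fail(14) 'acbc': from fail(13)=17 chase 'c': 17→20→0 ⇒ 7;  out=∅∪out(7)=∅
  fail(19) 'cbaa': from fail(18)=1 chase 'a': 1→0 ⇒ 1;  out={5}∪out(1)={5}
  fail(5) 'accac': from fail(4)=11 chase 'c': 11→1 ⇒ 2;  out=∅∪out(2)=∅
  fail(15) 'acbcc': from fail(14)=7 chase 'c': 7 ⇒ 8;  out=∅∪out(8)=∅
  fail(6) 'accacb': from fail(5)=2 chase 'b': 2 ⇒ 13;  out={0}∪out(13)={0,6}
  fail(16) 'acbccb': from fail(15)=8 chase 'b': 8→7 ⇒ 17;  out={4}∪out(17)={4,6}

Text stream:
i=0 'b': node 0→20  emit P6@[0:0]
i=1 'b': node 20→20 (fail-walked)  emit P6@[1:1]
i=2 'c': node 20→7 (fail-walked)
i=3 'a': node 7→1 (fail-walked)
i=4 'c': node 1→2
i=5 'b': node 2→13  emit P6@[5:5]
i=6 'a': node 13→18 (fail-walked)
i=7 'c': node 18→2 (fail-walked)
i=8 'c': node 2→3
i=9 'c': node 3→9 (fail-walked)
i=10 'c': node 9→10  emit P1@[7:10]
i=11 'a': node 10→11 (fail-walked)  emit P2@[9:11]
i=12 'c': node 11→2 (fail-walked)
i=13 'c': node 2→3
i=14 'c': node 3→9 (fail-walked)
i=15 'c': node 9→10  emit P1@[12:15]
i=16 'c': node 10→10 (fail-walked)  emit P1@[13:16]
i=17 'a': node 10→11 (fail-walked)  emit P2@[15:17]
i=18 'b': node 11→12 (fail-walked)  emit P3@[17:18],P6@[18:18]
i=19 'c': node 12→7 (fail-walked)
i=20 'a': node 7→1 (fail-walked)
i=21 'c': node 1→2
i=22 'c': node 2→3
i=23 'c': node 3→9 (fail-walked)
i=24 'c': node 9→10  emit P1@[21:24]
i=25 'c': node 10→10 (fail-walked)  emit P1@[22:25]
i=26 'a': node 10→11 (fail-walked)  emit P2@[24:26]
i=27 'a': node 11→1 (fail-walked)
i=28 'b': node 1→12  emit P3@[27:28],P6@[28:28]
i=29 'b': node 12→20 (fail-walked)  emit P6@[29:29]

All matches (sorted): [[0,6],[1,6],[5,6],[10,1],[11,2],[15,1],[16,1],[17,2],[18,3],[18,6],[24,1],[25,1],[26,2],[28,3],[28,6],[29,6]]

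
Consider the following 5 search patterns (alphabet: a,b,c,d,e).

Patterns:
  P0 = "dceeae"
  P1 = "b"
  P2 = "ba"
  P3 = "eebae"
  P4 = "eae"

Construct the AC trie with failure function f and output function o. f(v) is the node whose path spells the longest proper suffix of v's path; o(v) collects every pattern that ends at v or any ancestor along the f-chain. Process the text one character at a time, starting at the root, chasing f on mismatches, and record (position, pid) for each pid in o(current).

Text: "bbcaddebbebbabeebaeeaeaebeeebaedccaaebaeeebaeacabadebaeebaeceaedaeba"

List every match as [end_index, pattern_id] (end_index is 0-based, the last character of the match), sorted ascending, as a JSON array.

Build:
Trie nodes:
  0='ε' goto b→7 d→1 e→9
  1='d' goto c→2
  2='dc' goto e→3
  3='dce' goto e→4
  4='dcee' goto a→5
  5='dceea' goto e→6
  6='dceeae' goto ·  [P0 ends]
  7='b' goto a→8  [P1 ends]
  8='ba' goto ·  [P2 ends]
  9='e' goto a→14 e→10
  10='ee' goto b→11
  11='eeb' goto a→12
  12='eeba' goto e→13
  13='eebae' goto ·  [P3 ends]
  14='ea' goto e→15
  15='eae' goto ·  [P4 ends]

Failure links (BFS by depth):
  n1('d'): parent n0 fail=0; on 'd' 0 → fail=0;  out ∅∪∅=∅
  n7('b'): parent n0 fail=0; on 'b' 0 → fail=0;  out {1}∪∅={1}
  n9('e'): parent n0 fail=0; on 'e' 0 → fail=0;  out ∅∪∅=∅
  n2('dc'): parent n1 fail=0; on 'c' 0 → fail=0;  out ∅∪∅=∅
  n8('ba'): parent n7 fail=0; on 'a' 0 → fail=0;  out {2}∪∅={2}
  n10('ee'): parent n9 fail=0; on 'e' 0 → fail=9;  out ∅∪∅=∅
  n14('ea'): parent n9 fail=0; on 'a' 0 → fail=0;  out ∅∪∅=∅
  n3('dce'): parent n2 fail=0; on 'e' 0 → fail=9;  out ∅∪∅=∅
  n11('eeb'): parent n10 fail=9; on 'b' 9→0 → fail=7;  out ∅∪{1}={1}
  n15('eae'): parent n14 fail=0; on 'e' 0 → fail=9;  out {4}∪∅={4}
  n4('dcee'): parent n3 fail=9; on 'e' 9 → fail=10;  out ∅∪∅=∅
  n12('eeba'): parent n11 fail=7; on 'a' 7 → fail=8;  out ∅∪{2}={2}
  n5('dceea'): parent n4 fail=10; on 'a' 10→9 → fail=14;  out ∅∪∅=∅
  n13('eebae'): parent n12 fail=8; on 'e' 8→0 → fail=9;  out {3}∪∅={3}
  n6('dceeae'): parent n5 fail=14; on 'e' 14 → fail=15;  out {0}∪{4}={0,4}

Scan:
pos 0 'b': at 7  → match P1@[0:0]
pos 1 'b': at 7 ·f  → match P1@[1:1]
pos 2 'c': at 0 ·f
pos 3 'a': at 0
pos 4 'd': at 1
pos 5 'd': at 1 ·f
pos 6 'e': at 9 ·f
pos 7 'b': at 7 ·f  → match P1@[7:7]
pos 8 'b': at 7 ·f  → match P1@[8:8]
pos 9 'e': at 9 ·f
pos 10 'b': at 7 ·f  → match P1@[10:10]
pos 11 'b': at 7 ·f  → match P1@[11:11]
pos 12 'a': at 8  → match P2@[11:12]
pos 13 'b': at 7 ·f  → match P1@[13:13]
pos 14 'e': at 9 ·f
pos 15 'e': at 10
pos 16 'b': at 11  → match P1@[16:16]
pos 17 'a': at 12  → match P2@[16:17]
pos 18 'e': at 13  → match P3@[14:18]
pos 19 'e': at 10 ·f
pos 20 'a': at 14 ·f
pos 21 'e': at 15  → match P4@[19:21]
pos 22 'a': at 14 ·f
pos 23 'e': at 15  → match P4@[21:23]
pos 24 'b': at 7 ·f  → match P1@[24:24]
pos 25 'e': at 9 ·f
pos 26 'e': at 10
pos 27 'e': at 10 ·f
pos 28 'b': at 11  → match P1@[28:28]
pos 29 'a': at 12  → match P2@[28:29]
pos 30 'e': at 13  → match P3@[26:30]
pos 31 'd': at 1 ·f
pos 32 'c': at 2
pos 33 'c': at 0 ·f
pos 34 'a': at 0
pos 35 'a': at 0
pos 36 'e': at 9
pos 37 'b': at 7 ·f  → match P1@[37:37]
pos 38 'a': at 8  → match P2@[37:38]
pos 39 'e': at 9 ·f
pos 40 'e': at 10
pos 41 'e': at 10 ·f
pos 42 'b': at 11  → match P1@[42:42]
pos 43 'a': at 12  → match P2@[42:43]
pos 44 'e': at 13  → match P3@[40:44]
pos 45 'a': at 14 ·f
pos 46 'c': at 0 ·f
pos 47 'a': at 0
pos 48 'b': at 7  → match P1@[48:48]
pos 49 'a': at 8  → match P2@[48:49]
pos 50 'd': at 1 ·f
pos 51 'e': at 9 ·f
pos 52 'b': at 7 ·f  → match P1@[52:52]
pos 53 'a': at 8  → match P2@[52:53]
pos 54 'e': at 9 ·f
pos 55 'e': at 10
pos 56 'b': at 11  → match P1@[56:56]
pos 57 'a': at 12  → match P2@[56:57]
pos 58 'e': at 13  → match P3@[54:58]
pos 59 'c': at 0 ·f
pos 60 'e': at 9
pos 61 'a': at 14
pos 62 'e': at 15  → match P4@[60:62]
pos 63 'd': at 1 ·f
pos 64 'a': at 0 ·f
pos 65 'e': at 9
pos 66 'b': at 7 ·f  → match P1@[66:66]
pos 67 'a': at 8  → match P2@[66:67]

Matches: [[0,1],[1,1],[7,1],[8,1],[10,1],[11,1],[12,2],[13,1],[16,1],[17,2],[18,3],[21,4],[23,4],[24,1],[28,1],[29,2],[30,3],[37,1],[38,2],[42,1],[43,2],[44,3],[48,1],[49,2],[52,1],[53,2],[56,1],[57,2],[58,3],[62,4],[66,1],[67,2]]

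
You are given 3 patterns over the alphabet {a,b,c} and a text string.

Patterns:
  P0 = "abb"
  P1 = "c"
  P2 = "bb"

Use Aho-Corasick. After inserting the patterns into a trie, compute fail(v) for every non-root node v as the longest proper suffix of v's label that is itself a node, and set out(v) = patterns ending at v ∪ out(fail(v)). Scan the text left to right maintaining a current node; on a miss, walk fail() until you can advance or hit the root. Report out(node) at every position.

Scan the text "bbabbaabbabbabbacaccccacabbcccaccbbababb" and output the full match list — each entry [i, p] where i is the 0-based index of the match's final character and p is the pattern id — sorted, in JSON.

Build:
Trie nodes:
  0='ε' goto a→1 b→5 c→4
  1='a' goto b→2
  2='ab' goto b→3
  3='abb' goto ·  [P0 ends]
  4='c' goto ·  [P1 ends]
  5='b' goto b→6
  6='bb' goto ·  [P2 ends]

BFS fail/out derivation:
  n1('a'): parent n0 fail=0; on 'a' 0 → fail=0;  out ∅∪∅=∅
  n4('c'): parent n0 fail=0; on 'c' 0 → fail=0;  out {1}∪∅={1}
  n5('b'): parent n0 fail=0; on 'b' 0 → fail=0;  out ∅∪∅=∅
  n2('ab'): parent n1 fail=0; on 'b' 0 → fail=5;  out ∅∪∅=∅
  n6('bb'): parent n5 fail=0; on 'b' 0 → fail=5;  out {2}∪∅={2}
  n3('abb'): parent n2 fail=5; on 'b' 5 → fail=6;  out {0}∪{2}={0,2}

Run:
i=0 'b': node 0→5
i=1 'b': node 5→6  emit P2@[0:1]
i=2 'a': node 6→1 ·f
i=3 'b': node 1→2
i=4 'b': node 2→3  emit P0@[2:4],P2@[3:4]
i=5 'a': node 3→1 ·f
i=6 'a': node 1→1 ·f
i=7 'b': node 1→2
i=8 'b': node 2→3  emit P0@[6:8],P2@[7:8]
i=9 'a': node 3→1 ·f
i=10 'b': node 1→2
i=11 'b': node 2→3  emit P0@[9:11],P2@[10:11]
i=12 'a': node 3→1 ·f
i=13 'b': node 1→2
i=14 'b': node 2→3  emit P0@[12:14],P2@[13:14]
i=15 'a': node 3→1 ·f
i=16 'c': node 1→4 ·f  emit P1@[16:16]
i=17 'a': node 4→1 ·f
i=18 'c': node 1→4 ·f  emit P1@[18:18]
i=19 'c': node 4→4 ·f  emit P1@[19:19]
i=20 'c': node 4→4 ·f  emit P1@[20:20]
i=21 'c': node 4→4 ·f  emit P1@[21:21]
i=22 'a': node 4→1 ·f
i=23 'c': node 1→4 ·f  emit P1@[23:23]
i=24 'a': node 4→1 ·f
i=25 'b': node 1→2
i=26 'b': node 2→3  emit P0@[24:26],P2@[25:26]
i=27 'c': node 3→4 ·f  emit P1@[27:27]
i=28 'c': node 4→4 ·f  emit P1@[28:28]
i=29 'c': node 4→4 ·f  emit P1@[29:29]
i=30 'a': node 4→1 ·f
i=31 'c': node 1→4 ·f  emit P1@[31:31]
i=32 'c': node 4→4 ·f  emit P1@[32:32]
i=33 'b': node 4→5 ·f
i=34 'b': node 5→6  emit P2@[33:34]
i=35 'a': node 6→1 ·f
i=36 'b': node 1→2
i=37 'a': node 2→1 ·f
i=38 'b': node 1→2
i=39 'b': node 2→3  emit P0@[37:39],P2@[38:39]

Result: [[1,2],[4,0],[4,2],[8,0],[8,2],[11,0],[11,2],[14,0],[14,2],[16,1],[18,1],[19,1],[20,1],[21,1],[23,1],[26,0],[26,2],[27,1],[28,1],[29,1],[31,1],[32,1],[34,2],[39,0],[39,2]]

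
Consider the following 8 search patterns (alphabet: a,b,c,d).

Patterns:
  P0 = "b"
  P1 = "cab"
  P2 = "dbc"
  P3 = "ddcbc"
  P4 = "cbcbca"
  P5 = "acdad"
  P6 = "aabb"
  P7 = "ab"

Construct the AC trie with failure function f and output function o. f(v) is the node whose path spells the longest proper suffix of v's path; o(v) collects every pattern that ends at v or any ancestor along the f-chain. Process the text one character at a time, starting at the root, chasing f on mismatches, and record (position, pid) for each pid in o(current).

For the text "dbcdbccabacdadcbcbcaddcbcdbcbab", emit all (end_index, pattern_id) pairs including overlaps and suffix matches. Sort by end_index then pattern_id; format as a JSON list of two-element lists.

Construct AC machine:
Trie (insert patterns):
  0='ε' goto a→17 b→1 c→2 d→5
  1='b' goto ·  [P0 ends]
  2='c' goto a→3 b→12
  3='ca' goto b→4
  4='cab' goto ·  [P1 ends]
  5='d' goto b→6 d→8
  6='db' goto c→7
  7='dbc' goto ·  [P2 ends]
  8='dd' goto c→9
  9='ddc' goto b→10
  10='ddcb' goto c→11
  11='ddcbc' goto ·  [P3 ends]
  12='cb' goto c→13
  13='cbc' goto b→14
  14='cbcb' goto c→15
  15='cbcbc' goto a→16
  16='cbcbca' goto ·  [P4 ends]
  17='a' goto a→22 b→25 c→18
  18='ac' goto d→19
  19='acd' goto a→20
  20='acda' goto d→21
  21='acdad' goto ·  [P5 ends]
  22='aa' goto b→23
  23='aab' goto b→24
  24='aabb' goto ·  [P6 ends]
  25='ab' goto ·  [P7 ends]

BFS fail/out derivation:
  fail(1) 'b': from fail(0)=0 chase 'b': 0 ⇒ 0;  out={0}∪out(0)={0}
  fail(2) 'c': from fail(0)=0 chase 'c': 0 ⇒ 0;  out=∅∪out(0)=∅
  fail(5) 'd': from fail(0)=0 chase 'd': 0 ⇒ 0;  out=∅∪out(0)=∅
  fail(17) 'a': from fail(0)=0 chase 'a': 0 ⇒ 0;  out=∅∪out(0)=∅
  fail(3) 'ca': from fail(2)=0 chase 'a': 0 ⇒ 17;  out=∅∪out(17)=∅
  fail(6) 'db': from fail(5)=0 chase 'b': 0 ⇒ 1;  out=∅∪out(1)={0}
  fail(8) 'dd': from fail(5)=0 chase 'd': 0 ⇒ 5;  out=∅∪out(5)=∅
  fail(12) 'cb': from fail(2)=0 chase 'b': 0 ⇒ 1;  out=∅∪out(1)={0}
  fail(18) 'ac': from fail(17)=0 chase 'c': 0 ⇒ 2;  out=∅∪out(2)=∅
  fail(22) 'aa': from fail(17)=0 chase 'a': 0 ⇒ 17;  out=∅∪out(17)=∅
  fail(25) 'ab': from fail(17)=0 chase 'b': 0 ⇒ 1;  out={7}∪out(1)={0,7}
  fail(4) 'cab': from fail(3)=17 chase 'b': 17 ⇒ 25;  out={1}∪out(25)={0,1,7}
  fail(7) 'dbc': from fail(6)=1 chase 'c': 1→0 ⇒ 2;  out={2}∪out(2)={2}
  fail(9) 'ddc': from fail(8)=5 chase 'c': 5→0 ⇒ 2;  out=∅∪out(2)=∅
  fail(13) 'cbc': from fail(12)=1 chase 'c': 1→0 ⇒ 2;  out=∅∪out(2)=∅
  fail(19) 'acd': from fail(18)=2 chase 'd': 2→0 ⇒ 5;  out=∅∪out(5)=∅
  fail(23) 'aab': from fail(22)=17 chase 'b': 17 ⇒ 25;  out=∅∪out(25)={0,7}
  fail(10) 'ddcb': from fail(9)=2 chase 'b': 2 ⇒ 12;  out=∅∪out(12)={0}
  fail(14) 'cbcb': from fail(13)=2 chase 'b': 2 ⇒ 12;  out=∅∪out(12)={0}
  fail(20) 'acda': from fail(19)=5 chase 'a': 5→0 ⇒ 17;  out=∅∪out(17)=∅
  fail(24) 'aabb': from fail(23)=25 chase 'b': 25→1→0 ⇒ 1;  out={6}∪out(1)={0,6}
  fail(11) 'ddcbc': from fail(10)=12 chase 'c': 12 ⇒ 13;  out={3}∪out(13)={3}
  fail(15) 'cbcbc': from fail(14)=12 chase 'c': 12 ⇒ 13;  out=∅∪out(13)=∅
  fail(21) 'acdad': from fail(20)=17 chase 'd': 17→0 ⇒ 5;  out={5}∪out(5)={5}
  fail(16) 'cbcbca': from fail(15)=13 chase 'a': 13→2 ⇒ 3;  out={4}∪out(3)={4}

Scan:
[0] read 'd'  n0⇒n5
[1] read 'b'  n5⇒n6  ** P0@[1:1]
[2] read 'c'  n6⇒n7  ** P2@[0:2]
[3] read 'd'  n7⇒n5 (via fail)
[4] read 'b'  n5⇒n6  ** P0@[4:4]
[5] read 'c'  n6⇒n7  ** P2@[3:5]
[6] read 'c'  n7⇒n2 (via fail)
[7] read 'a'  n2⇒n3
[8] read 'b'  n3⇒n4  ** P0@[8:8],P1@[6:8],P7@[7:8]
[9] read 'a'  n4⇒n17 (via fail)
[10] read 'c'  n17⇒n18
[11] read 'd'  n18⇒n19
[12] read 'a'  n19⇒n20
[13] read 'd'  n20⇒n21  ** P5@[9:13]
[14] read 'c'  n21⇒n2 (via fail)
[15] read 'b'  n2⇒n12  ** P0@[15:15]
[16] read 'c'  n12⇒n13
[17] read 'b'  n13⇒n14  ** P0@[17:17]
[18] read 'c'  n14⇒n15
[19] read 'a'  n15⇒n16  ** P4@[14:19]
[20] read 'd'  n16⇒n5 (via fail)
[21] read 'd'  n5⇒n8
[22] read 'c'  n8⇒n9
[23] read 'b'  n9⇒n10  ** P0@[23:23]
[24] read 'c'  n10⇒n11  ** P3@[20:24]
[25] read 'd'  n11⇒n5 (via fail)
[26] read 'b'  n5⇒n6  ** P0@[26:26]
[27] read 'c'  n6⇒n7  ** P2@[25:27]
[28] read 'b'  n7⇒n12 (via fail)  ** P0@[28:28]
[29] read 'a'  n12⇒n17 (via fail)
[30] read 'b'  n17⇒n25  ** P0@[30:30],P7@[29:30]

All matches (sorted): [[1,0],[2,2],[4,0],[5,2],[8,0],[8,1],[8,7],[13,5],[15,0],[17,0],[19,4],[23,0],[24,3],[26,0],[27,2],[28,0],[30,0],[30,7]]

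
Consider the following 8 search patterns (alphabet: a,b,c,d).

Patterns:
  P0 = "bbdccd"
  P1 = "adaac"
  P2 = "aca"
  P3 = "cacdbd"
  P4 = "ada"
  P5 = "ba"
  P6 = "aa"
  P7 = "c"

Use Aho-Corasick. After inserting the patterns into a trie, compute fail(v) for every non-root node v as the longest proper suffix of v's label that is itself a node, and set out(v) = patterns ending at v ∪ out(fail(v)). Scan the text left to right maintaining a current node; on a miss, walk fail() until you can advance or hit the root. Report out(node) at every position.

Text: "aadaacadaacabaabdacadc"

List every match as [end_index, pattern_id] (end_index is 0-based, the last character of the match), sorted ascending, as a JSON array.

Build:
Trie (insert patterns):
  n0 'ε': a→7 b→1 c→14
  n1 'b': a→20 b→2
  n2 'bb': d→3
  n3 'bbd': c→4
  n4 'bbdc': c→5
  n5 'bbdcc': d→6
  n6 'bbdccd': ·  [P0 ends]
  n7 'a': a→21 c→12 d→8
  n8 'ad': a→9
  n9 'ada': a→10  [P4 ends]
  n10 'adaa': c→11
  n11 'adaac': ·  [P1 ends]
  n12 'ac': a→13
  n13 'aca': ·  [P2 ends]
  n14 'c': a→15  [P7 ends]
  n15 'ca': c→16
  n16 'cac': d→17
  n17 'cacd': b→18
  n18 'cacdb': d→19
  n19 'cacdbd': ·  [P3 ends]
  n20 'ba': ·  [P5 ends]
  n21 'aa': ·  [P6 ends]

Failure links (BFS by depth):
  n1('b'): parent n0 fail=0; on 'b' 0 → fail=0;  out ∅∪∅=∅
  n7('a'): parent n0 fail=0; on 'a' 0 → fail=0;  out ∅∪∅=∅
  n14('c'): parent n0 fail=0; on 'c' 0 → fail=0;  out {7}∪∅={7}
  n2('bb'): parent n1 fail=0; on 'b' 0 → fail=1;  out ∅∪∅=∅
  n8('ad'): parent n7 fail=0; on 'd' 0 → fail=0;  out ∅∪∅=∅
  n12('ac'): parent n7 fail=0; on 'c' 0 → fail=14;  out ∅∪{7}={7}
  n15('ca'): parent n14 fail=0; on 'a' 0 → fail=7;  out ∅∪∅=∅
  n20('ba'): parent n1 fail=0; on 'a' 0 → fail=7;  out {5}∪∅={5}
  n21('aa'): parent n7 fail=0; on 'a' 0 → fail=7;  out {6}∪∅={6}
  n3('bbd'): parent n2 fail=1; on 'd' 1→0 → fail=0;  out ∅∪∅=∅
  n9('ada'): parent n8 fail=0; on 'a' 0 → fail=7;  out {4}∪∅={4}
  n13('aca'): parent n12 fail=14; on 'a' 14 → fail=15;  out {2}∪∅={2}
  n16('cac'): parent n15 fail=7; on 'c' 7 → fail=12;  out ∅∪{7}={7}
  n4('bbdc'): parent n3 fail=0; on 'c' 0 → fail=14;  out ∅∪{7}={7}
  n10('adaa'): parent n9 fail=7; on 'a' 7 → fail=21;  out ∅∪{6}={6}
  n17('cacd'): parent n16 fail=12; on 'd' 12→14→0 → fail=0;  out ∅∪∅=∅
  n5('bbdcc'): parent n4 fail=14; on 'c' 14→0 → fail=14;  out ∅∪{7}={7}
  n11('adaac'): parent n10 fail=21; on 'c' 21→7 → fail=12;  out {1}∪{7}={1,7}
  n18('cacdb'): parent n17 fail=0; on 'b' 0 → fail=1;  out ∅∪∅=∅
  n6('bbdccd'): parent n5 fail=14; on 'd' 14→0 → fail=0;  out {0}∪∅={0}
  n19('cacdbd'): parent n18 fail=1; on 'd' 1→0 → fail=0;  out {3}∪∅={3}

Scan:
[0] read 'a'  n0⇒n7
[1] read 'a'  n7⇒n21  ** P6@[0:1]
[2] read 'd'  n21⇒n8 (fail-walked)
[3] read 'a'  n8⇒n9  ** P4@[1:3]
[4] read 'a'  n9⇒n10  ** P6@[3:4]
[5] read 'c'  n10⇒n11  ** P1@[1:5],P7@[5:5]
[6] read 'a'  n11⇒n13 (fail-walked)  ** P2@[4:6]
[7] read 'd'  n13⇒n8 (fail-walked)
[8] read 'a'  n8⇒n9  ** P4@[6:8]
[9] read 'a'  n9⇒n10  ** P6@[8:9]
[10] read 'c'  n10⇒n11  ** P1@[6:10],P7@[10:10]
[11] read 'a'  n11⇒n13 (fail-walked)  ** P2@[9:11]
[12] read 'b'  n13⇒n1 (fail-walked)
[13] read 'a'  n1⇒n20  ** P5@[12:13]
[14] read 'a'  n20⇒n21 (fail-walked)  ** P6@[13:14]
[15] read 'b'  n21⇒n1 (fail-walked)
[16] read 'd'  n1⇒n0 (fail-walked)
[17] read 'a'  n0⇒n7
[18] read 'c'  n7⇒n12  ** P7@[18:18]
[19] read 'a'  n12⇒n13  ** P2@[17:19]
[20] read 'd'  n13⇒n8 (fail-walked)
[21] read 'c'  n8⇒n14 (fail-walked)  ** P7@[21:21]

Matches: [[1,6],[3,4],[4,6],[5,1],[5,7],[6,2],[8,4],[9,6],[10,1],[10,7],[11,2],[13,5],[14,6],[18,7],[19,2],[21,7]]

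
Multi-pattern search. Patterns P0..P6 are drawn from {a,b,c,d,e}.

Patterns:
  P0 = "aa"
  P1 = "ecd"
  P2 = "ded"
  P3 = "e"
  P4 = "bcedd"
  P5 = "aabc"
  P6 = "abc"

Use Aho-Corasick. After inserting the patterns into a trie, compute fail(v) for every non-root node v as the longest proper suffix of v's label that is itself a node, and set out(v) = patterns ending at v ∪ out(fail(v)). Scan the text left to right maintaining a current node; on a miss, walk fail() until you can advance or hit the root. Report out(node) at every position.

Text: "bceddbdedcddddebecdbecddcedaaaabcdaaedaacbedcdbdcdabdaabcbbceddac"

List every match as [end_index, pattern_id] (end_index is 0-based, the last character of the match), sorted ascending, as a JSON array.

Construct AC machine:
Trie nodes:
  0='ε' goto a→1 b→9 d→6 e→3
  1='a' goto a→2 b→16
  2='aa' goto b→14  ←P0
  3='e' goto c→4  ←P3
  4='ec' goto d→5
  5='ecd' goto ·  ←P1
  6='d' goto e→7
  7='de' goto d→8
  8='ded' goto ·  ←P2
  9='b' goto c→10
  10='bc' goto e→11
  11='bce' goto d→12
  12='bced' goto d→13
  13='bcedd' goto ·  ←P4
  14='aab' goto c→15
  15='aabc' goto ·  ←P5
  16='ab' goto c→17
  17='abc' goto ·  ←P6

BFS fail/out derivation:
  fail(1) 'a': from fail(0)=0 chase 'a': 0 ⇒ 0;  out=∅∪out(0)=∅
  fail(3) 'e': from fail(0)=0 chase 'e': 0 ⇒ 0;  out={3}∪out(0)={3}
  fail(6) 'd': from fail(0)=0 chase 'd': 0 ⇒ 0;  out=∅∪out(0)=∅
  fail(9) 'b': from fail(0)=0 chase 'b': 0 ⇒ 0;  out=∅∪out(0)=∅
  fail(2) 'aa': from fail(1)=0 chase 'a': 0 ⇒ 1;  out={0}∪out(1)={0}
  fail(4) 'ec': from fail(3)=0 chase 'c': 0 ⇒ 0;  out=∅∪out(0)=∅
  fail(7) 'de': from fail(6)=0 chase 'e': 0 ⇒ 3;  out=∅∪out(3)={3}
  fail(10) 'bc': from fail(9)=0 chase 'c': 0 ⇒ 0;  out=∅∪out(0)=∅
  fail(16) 'ab': from fail(1)=0 chase 'b': 0 ⇒ 9;  out=∅∪out(9)=∅
  fail(5) 'ecd': from fail(4)=0 chase 'd': 0 ⇒ 6;  out={1}∪out(6)={1}
  fail(8) 'ded': from fail(7)=3 chase 'd': 3→0 ⇒ 6;  out={2}∪out(6)={2}
  fail(11) 'bce': from fail(10)=0 chase 'e': 0 ⇒ 3;  out=∅∪out(3)={3}
  fail(14) 'aab': from fail(2)=1 chase 'b': 1 ⇒ 16;  out=∅∪out(16)=∅
  fail(17) 'abc': from fail(16)=9 chase 'c': 9 ⇒ 10;  out={6}∪out(10)={6}
  fail(12) 'bced': from fail(11)=3 chase 'd': 3→0 ⇒ 6;  out=∅∪out(6)=∅
  fail(15) 'aabc': from fail(14)=16 chase 'c': 16 ⇒ 17;  out={5}∪out(17)={5,6}
  fail(13) 'bcedd': from fail(12)=6 chase 'd': 6→0 ⇒ 6;  out={4}∪out(6)={4}

Run:
[0] read 'b'  n0⇒n9
[1] read 'c'  n9⇒n10
[2] read 'e'  n10⇒n11  → match P3@[2:2]
[3] read 'd'  n11⇒n12
[4] read 'd'  n12⇒n13  → match P4@[0:4]
[5] read 'b'  n13⇒n9 (via fail)
[6] read 'd'  n9⇒n6 (via fail)
[7] read 'e'  n6⇒n7  → match P3@[7:7]
[8] read 'd'  n7⇒n8  → match P2@[6:8]
[9] read 'c'  n8⇒n0 (via fail)
[10] read 'd'  n0⇒n6
[11] read 'd'  n6⇒n6 (via fail)
[12] read 'd'  n6⇒n6 (via fail)
[13] read 'd'  n6⇒n6 (via fail)
[14] read 'e'  n6⇒n7  → match P3@[14:14]
[15] read 'b'  n7⇒n9 (via fail)
[16] read 'e'  n9⇒n3 (via fail)  → match P3@[16:16]
[17] read 'c'  n3⇒n4
[18] read 'd'  n4⇒n5  → match P1@[16:18]
[19] read 'b'  n5⇒n9 (via fail)
[20] read 'e'  n9⇒n3 (via fail)  → match P3@[20:20]
[21] read 'c'  n3⇒n4
[22] read 'd'  n4⇒n5  → match P1@[20:22]
[23] read 'd'  n5⇒n6 (via fail)
[24] read 'c'  n6⇒n0 (via fail)
[25] read 'e'  n0⇒n3  → match P3@[25:25]
[26] read 'd'  n3⇒n6 (via fail)
[27] read 'a'  n6⇒n1 (via fail)
[28] read 'a'  n1⇒n2  → match P0@[27:28]
[29] read 'a'  n2⇒n2 (via fail)  → match P0@[28:29]
[30] read 'a'  n2⇒n2 (via fail)  → match P0@[29:30]
[31] read 'b'  n2⇒n14
[32] read 'c'  n14⇒n15  → match P5@[29:32],P6@[30:32]
[33] read 'd'  n15⇒n6 (via fail)
[34] read 'a'  n6⇒n1 (via fail)
[35] read 'a'  n1⇒n2  → match P0@[34:35]
[36] read 'e'  n2⇒n3 (via fail)  → match P3@[36:36]
[37] read 'd'  n3⇒n6 (via fail)
[38] read 'a'  n6⇒n1 (via fail)
[39] read 'a'  n1⇒n2  → match P0@[38:39]
[40] read 'c'  n2⇒n0 (via fail)
[41] read 'b'  n0⇒n9
[42] read 'e'  n9⇒n3 (via fail)  → match P3@[42:42]
[43] read 'd'  n3⇒n6 (via fail)
[44] read 'c'  n6⇒n0 (via fail)
[45] read 'd'  n0⇒n6
[46] read 'b'  n6⇒n9 (via fail)
[47] read 'd'  n9⇒n6 (via fail)
[48] read 'c'  n6⇒n0 (via fail)
[49] read 'd'  n0⇒n6
[50] read 'a'  n6⇒n1 (via fail)
[51] read 'b'  n1⇒n16
[52] read 'd'  n16⇒n6 (via fail)
[53] read 'a'  n6⇒n1 (via fail)
[54] read 'a'  n1⇒n2  → match P0@[53:54]
[55] read 'b'  n2⇒n14
[56] read 'c'  n14⇒n15  → match P5@[53:56],P6@[54:56]
[57] read 'b'  n15⇒n9 (via fail)
[58] read 'b'  n9⇒n9 (via fail)
[59] read 'c'  n9⇒n10
[60] read 'e'  n10⇒n11  → match P3@[60:60]
[61] read 'd'  n11⇒n12
[62] read 'd'  n12⇒n13  → match P4@[58:62]
[63] read 'a'  n13⇒n1 (via fail)
[64] read 'c'  n1⇒n0 (via fail)

Matches: [[2,3],[4,4],[7,3],[8,2],[14,3],[16,3],[18,1],[20,3],[22,1],[25,3],[28,0],[29,0],[30,0],[32,5],[32,6],[35,0],[36,3],[39,0],[42,3],[54,0],[56,5],[56,6],[60,3],[62,4]]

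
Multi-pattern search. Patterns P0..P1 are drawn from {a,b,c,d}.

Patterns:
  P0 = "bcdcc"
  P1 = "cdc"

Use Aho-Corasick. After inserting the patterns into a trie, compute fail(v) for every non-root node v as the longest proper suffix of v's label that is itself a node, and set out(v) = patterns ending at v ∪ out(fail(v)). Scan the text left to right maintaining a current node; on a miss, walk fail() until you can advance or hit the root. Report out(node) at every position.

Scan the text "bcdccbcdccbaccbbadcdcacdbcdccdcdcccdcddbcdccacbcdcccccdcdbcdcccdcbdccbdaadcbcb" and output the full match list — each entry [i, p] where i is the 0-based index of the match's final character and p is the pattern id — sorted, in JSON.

Construct AC machine:
Trie nodes:
  n0 'ε': b→1 c→6
  n1 'b': c→2
  n2 'bc': d→3
  n3 'bcd': c→4
  n4 'bcdc': c→5
  n5 'bcdcc': ·  [P0 ends]
  n6 'c': d→7
  n7 'cd': c→8
  n8 'cdc': ·  [P1 ends]

Failure links (BFS by depth):
  fail(1) 'b': from fail(0)=0 chase 'b': 0 ⇒ 0;  out=∅∪out(0)=∅
  fail(6) 'c': from fail(0)=0 chase 'c': 0 ⇒ 0;  out=∅∪out(0)=∅
  fail(2) 'bc': from fail(1)=0 chase 'c': 0 ⇒ 6;  out=∅∪out(6)=∅
  fail(7) 'cd': from fail(6)=0 chase 'd': 0 ⇒ 0;  out=∅∪out(0)=∅
  fail(3) 'bcd': from fail(2)=6 chase 'd': 6 ⇒ 7;  out=∅∪out(7)=∅
  fail(8) 'cdc': from fail(7)=0 chase 'c': 0 ⇒ 6;  out={1}∪out(6)={1}
  fail(4) 'bcdc': from fail(3)=7 chase 'c': 7 ⇒ 8;  out=∅∪out(8)={1}
  fail(5) 'bcdcc': from fail(4)=8 chase 'c': 8→6→0 ⇒ 6;  out={0}∪out(6)={0}

Text stream:
i=0 'b': node 0→1
i=1 'c': node 1→2
i=2 'd': node 2→3
i=3 'c': node 3→4  ** P1@[1:3]
i=4 'c': node 4→5  ** P0@[0:4]
i=5 'b': node 5→1 ·f
i=6 'c': node 1→2
i=7 'd': node 2→3
i=8 'c': node 3→4  ** P1@[6:8]
i=9 'c': node 4→5  ** P0@[5:9]
i=10 'b': node 5→1 ·f
i=11 'a': node 1→0 ·f
i=12 'c': node 0→6
i=13 'c': node 6→6 ·f
i=14 'b': node 6→1 ·f
i=15 'b': node 1→1 ·f
i=16 'a': node 1→0 ·f
i=17 'd': node 0→0
i=18 'c': node 0→6
i=19 'd': node 6→7
i=20 'c': node 7→8  ** P1@[18:20]
i=21 'a': node 8→0 ·f
i=22 'c': node 0→6
i=23 'd': node 6→7
i=24 'b': node 7→1 ·f
i=25 'c': node 1→2
i=26 'd': node 2→3
i=27 'c': node 3→4  ** P1@[25:27]
i=28 'c': node 4→5  ** P0@[24:28]
i=29 'd': node 5→7 ·f
i=30 'c': node 7→8  ** P1@[28:30]
i=31 'd': node 8→7 ·f
i=32 'c': node 7→8  ** P1@[30:32]
i=33 'c': node 8→6 ·f
i=34 'c': node 6→6 ·f
i=35 'd': node 6→7
i=36 'c': node 7→8  ** P1@[34:36]
i=37 'd': node 8→7 ·f
i=38 'd': node 7→0 ·f
i=39 'b': node 0→1
i=40 'c': node 1→2
i=41 'd': node 2→3
i=42 'c': node 3→4  ** P1@[40:42]
i=43 'c': node 4→5  ** P0@[39:43]
i=44 'a': node 5→0 ·f
i=45 'c': node 0→6
i=46 'b': node 6→1 ·f
i=47 'c': node 1→2
i=48 'd': node 2→3
i=49 'c': node 3→4  ** P1@[47:49]
i=50 'c': node 4→5  ** P0@[46:50]
i=51 'c': node 5→6 ·f
i=52 'c': node 6→6 ·f
i=53 'c': node 6→6 ·f
i=54 'd': node 6→7
i=55 'c': node 7→8  ** P1@[53:55]
i=56 'd': node 8→7 ·f
i=57 'b': node 7→1 ·f
i=58 'c': node 1→2
i=59 'd': node 2→3
i=60 'c': node 3→4  ** P1@[58:60]
i=61 'c': node 4→5  ** P0@[57:61]
i=62 'c': node 5→6 ·f
i=63 'd': node 6→7
i=64 'c': node 7→8  ** P1@[62:64]
i=65 'b': node 8→1 ·f
i=66 'd': node 1→0 ·f
i=67 'c': node 0→6
i=68 'c': node 6→6 ·f
i=69 'b': node 6→1 ·f
i=70 'd': node 1→0 ·f
i=71 'a': node 0→0
i=72 'a': node 0→0
i=73 'd': node 0→0
i=74 'c': node 0→6
i=75 'b': node 6→1 ·f
i=76 'c': node 1→2
i=77 'b': node 2→1 ·f

Result: [[3,1],[4,0],[8,1],[9,0],[20,1],[27,1],[28,0],[30,1],[32,1],[36,1],[42,1],[43,0],[49,1],[50,0],[55,1],[60,1],[61,0],[64,1]]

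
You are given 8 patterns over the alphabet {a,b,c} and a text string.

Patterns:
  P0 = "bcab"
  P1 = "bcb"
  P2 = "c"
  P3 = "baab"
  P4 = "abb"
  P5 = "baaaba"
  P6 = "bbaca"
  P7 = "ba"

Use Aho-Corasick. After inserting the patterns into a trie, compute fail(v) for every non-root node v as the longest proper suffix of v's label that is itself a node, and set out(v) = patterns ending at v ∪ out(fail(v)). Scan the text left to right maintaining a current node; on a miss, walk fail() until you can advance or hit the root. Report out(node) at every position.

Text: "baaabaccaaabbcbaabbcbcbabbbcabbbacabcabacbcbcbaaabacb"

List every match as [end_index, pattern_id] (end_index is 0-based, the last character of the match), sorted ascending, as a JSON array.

Build automaton:
Trie nodes:
  n0 'ε': a→10 b→1 c→6
  n1 'b': a→7 b→16 c→2
  n2 'bc': a→3 b→5
  n3 'bca': b→4
  n4 'bcab': ·  [P0 ends]
  n5 'bcb': ·  [P1 ends]
  n6 'c': ·  [P2 ends]
  n7 'ba': a→8  [P7 ends]
  n8 'baa': a→13 b→9
  n9 'baab': ·  [P3 ends]
  n10 'a': b→11
  n11 'ab': b→12
  n12 'abb': ·  [P4 ends]
  n13 'baaa': b→14
  n14 'baaab': a→15
  n15 'baaaba': ·  [P5 ends]
  n16 'bb': a→17
  n17 'bba': c→18
  n18 'bbac': a→19
  n19 'bbaca': ·  [P6 ends]

Failure links (BFS by depth):
  n1('b'): parent n0 fail=0; on 'b' 0 → fail=0;  out ∅∪∅=∅
  n6('c'): parent n0 fail=0; on 'c' 0 → fail=0;  out {2}∪∅={2}
  n10('a'): parent n0 fail=0; on 'a' 0 → fail=0;  out ∅∪∅=∅
  n2('bc'): parent n1 fail=0; on 'c' 0 → fail=6;  out ∅∪{2}={2}
  n7('ba'): parent n1 fail=0; on 'a' 0 → fail=10;  out {7}∪∅={7}
  n11('ab'): parent n10 fail=0; on 'b' 0 → fail=1;  out ∅∪∅=∅
  n16('bb'): parent n1 fail=0; on 'b' 0 → fail=1;  out ∅∪∅=∅
  n3('bca'): parent n2 fail=6; on 'a' 6→0 → fail=10;  out ∅∪∅=∅
  n5('bcb'): parent n2 fail=6; on 'b' 6→0 → fail=1;  out {1}∪∅={1}
  n8('baa'): parent n7 fail=10; on 'a' 10→0 → fail=10;  out ∅∪∅=∅
  n12('abb'): parent n11 fail=1; on 'b' 1 → fail=16;  out {4}∪∅={4}
  n17('bba'): parent n16 fail=1; on 'a' 1 → fail=7;  out ∅∪{7}={7}
  n4('bcab'): parent n3 fail=10; on 'b' 10 → fail=11;  out {0}∪∅={0}
  n9('baab'): parent n8 fail=10; on 'b' 10 → fail=11;  out {3}∪∅={3}
  n13('baaa'): parent n8 fail=10; on 'a' 10→0 → fail=10;  out ∅∪∅=∅
  n18('bbac'): parent n17 fail=7; on 'c' 7→10→0 → fail=6;  out ∅∪{2}={2}
  n14('baaab'): parent n13 fail=10; on 'b' 10 → fail=11;  out ∅∪∅=∅
  n19('bbaca'): parent n18 fail=6; on 'a' 6→0 → fail=10;  out {6}∪∅={6}
  n15('baaaba'): parent n14 fail=11; on 'a' 11→1 → fail=7;  out {5}∪{7}={5,7}

Scan:
[0] read 'b'  n0⇒n1
[1] read 'a'  n1⇒n7  emit P7@[0:1]
[2] read 'a'  n7⇒n8
[3] read 'a'  n8⇒n13
[4] read 'b'  n13⇒n14
[5] read 'a'  n14⇒n15  emit P5@[0:5],P7@[4:5]
[6] read 'c'  n15⇒n6 ·f  emit P2@[6:6]
[7] read 'c'  n6⇒n6 ·f  emit P2@[7:7]
[8] read 'a'  n6⇒n10 ·f
[9] read 'a'  n10⇒n10 ·f
[10] read 'a'  n10⇒n10 ·f
[11] read 'b'  n10⇒n11
[12] read 'b'  n11⇒n12  emit P4@[10:12]
[13] read 'c'  n12⇒n2 ·f  emit P2@[13:13]
[14] read 'b'  n2⇒n5  emit P1@[12:14]
[15] read 'a'  n5⇒n7 ·f  emit P7@[14:15]
[16] read 'a'  n7⇒n8
[17] read 'b'  n8⇒n9  emit P3@[14:17]
[18] read 'b'  n9⇒n12 ·f  emit P4@[16:18]
[19] read 'c'  n12⇒n2 ·f  emit P2@[19:19]
[20] read 'b'  n2⇒n5  emit P1@[18:20]
[21] read 'c'  n5⇒n2 ·f  emit P2@[21:21]
[22] read 'b'  n2⇒n5  emit P1@[20:22]
[23] read 'a'  n5⇒n7 ·f  emit P7@[22:23]
[24] read 'b'  n7⇒n11 ·f
[25] read 'b'  n11⇒n12  emit P4@[23:25]
[26] read 'b'  n12⇒n16 ·f
[27] read 'c'  n16⇒n2 ·f  emit P2@[27:27]
[28] read 'a'  n2⇒n3
[29] read 'b'  n3⇒n4  emit P0@[26:29]
[30] read 'b'  n4⇒n12 ·f  emit P4@[28:30]
[31] read 'b'  n12⇒n16 ·f
[32] read 'a'  n16⇒n17  emit P7@[31:32]
[33] read 'c'  n17⇒n18  emit P2@[33:33]
[34] read 'a'  n18⇒n19  emit P6@[30:34]
[35] read 'b'  n19⇒n11 ·f
[36] read 'c'  n11⇒n2 ·f  emit P2@[36:36]
[37] read 'a'  n2⇒n3
[38] read 'b'  n3⇒n4  emit P0@[35:38]
[39] read 'a'  n4⇒n7 ·f  emit P7@[38:39]
[40] read 'c'  n7⇒n6 ·f  emit P2@[40:40]
[41] read 'b'  n6⇒n1 ·f
[42] read 'c'  n1⇒n2  emit P2@[42:42]
[43] read 'b'  n2⇒n5  emit P1@[41:43]
[44] read 'c'  n5⇒n2 ·f  emit P2@[44:44]
[45] read 'b'  n2⇒n5  emit P1@[43:45]
[46] read 'a'  n5⇒n7 ·f  emit P7@[45:46]
[47] read 'a'  n7⇒n8
[48] read 'a'  n8⇒n13
[49] read 'b'  n13⇒n14
[50] read 'a'  n14⇒n15  emit P5@[45:50],P7@[49:50]
[51] read 'c'  n15⇒n6 ·f  emit P2@[51:51]
[52] read 'b'  n6⇒n1 ·f

Result: [[1,7],[5,5],[5,7],[6,2],[7,2],[12,4],[13,2],[14,1],[15,7],[17,3],[18,4],[19,2],[20,1],[21,2],[22,1],[23,7],[25,4],[27,2],[29,0],[30,4],[32,7],[33,2],[34,6],[36,2],[38,0],[39,7],[40,2],[42,2],[43,1],[44,2],[45,1],[46,7],[50,5],[50,7],[51,2]]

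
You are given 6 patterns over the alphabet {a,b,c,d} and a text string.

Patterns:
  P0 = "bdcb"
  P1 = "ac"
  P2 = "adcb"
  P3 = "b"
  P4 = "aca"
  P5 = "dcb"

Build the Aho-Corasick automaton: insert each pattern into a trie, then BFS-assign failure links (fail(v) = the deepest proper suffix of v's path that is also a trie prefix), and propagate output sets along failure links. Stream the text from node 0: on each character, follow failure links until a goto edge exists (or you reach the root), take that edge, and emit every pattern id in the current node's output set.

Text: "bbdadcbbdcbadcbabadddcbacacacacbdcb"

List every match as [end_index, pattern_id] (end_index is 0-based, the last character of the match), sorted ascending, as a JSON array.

Build:
Trie nodes:
  0='ε' goto a→5 b→1 d→11
  1='b' goto d→2  ←P3
  2='bd' goto c→3
  3='bdc' goto b→4
  4='bdcb' goto ·  ←P0
  5='a' goto c→6 d→7
  6='ac' goto a→10  ←P1
  7='ad' goto c→8
  8='adc' goto b→9
  9='adcb' goto ·  ←P2
  10='aca' goto ·  ←P4
  11='d' goto c→12
  12='dc' goto b→13
  13='dcb' goto ·  ←P5

Failure links (BFS by depth):
  n1('b'): parent n0 fail=0; on 'b' 0 → fail=0;  out {3}∪∅={3}
  n5('a'): parent n0 fail=0; on 'a' 0 → fail=0;  out ∅∪∅=∅
  n11('d'): parent n0 fail=0; on 'd' 0 → fail=0;  out ∅∪∅=∅
  n2('bd'): parent n1 fail=0; on 'd' 0 → fail=11;  out ∅∪∅=∅
  n6('ac'): parent n5 fail=0; on 'c' 0 → fail=0;  out {1}∪∅={1}
  n7('ad'): parent n5 fail=0; on 'd' 0 → fail=11;  out ∅∪∅=∅
  n12('dc'): parent n11 fail=0; on 'c' 0 → fail=0;  out ∅∪∅=∅
  n3('bdc'): parent n2 fail=11; on 'c' 11 → fail=12;  out ∅∪∅=∅
  n8('adc'): parent n7 fail=11; on 'c' 11 → fail=12;  out ∅∪∅=∅
  n10('aca'): parent n6 fail=0; on 'a' 0 → fail=5;  out {4}∪∅={4}
  n13('dcb'): parent n12 fail=0; on 'b' 0 → fail=1;  out {5}∪{3}={3,5}
  n4('bdcb'): parent n3 fail=12; on 'b' 12 → fail=13;  out {0}∪{3,5}={0,3,5}
  n9('adcb'): parent n8 fail=12; on 'b' 12 → fail=13;  out {2}∪{3,5}={2,3,5}

Text stream:
i=0 'b': node 0→1  → match P3@[0:0]
i=1 'b': node 1→1 (via fail)  → match P3@[1:1]
i=2 'd': node 1→2
i=3 'a': node 2→5 (via fail)
i=4 'd': node 5→7
i=5 'c': node 7→8
i=6 'b': node 8→9  → match P2@[3:6],P3@[6:6],P5@[4:6]
i=7 'b': node 9→1 (via fail)  → match P3@[7:7]
i=8 'd': node 1→2
i=9 'c': node 2→3
i=10 'b': node 3→4  → match P0@[7:10],P3@[10:10],P5@[8:10]
i=11 'a': node 4→5 (via fail)
i=12 'd': node 5→7
i=13 'c': node 7→8
i=14 'b': node 8→9  → match P2@[11:14],P3@[14:14],P5@[12:14]
i=15 'a': node 9→5 (via fail)
i=16 'b': node 5→1 (via fail)  → match P3@[16:16]
i=17 'a': node 1→5 (via fail)
i=18 'd': node 5→7
i=19 'd': node 7→11 (via fail)
i=20 'd': node 11→11 (via fail)
i=21 'c': node 11→12
i=22 'b': node 12→13  → match P3@[22:22],P5@[20:22]
i=23 'a': node 13→5 (via fail)
i=24 'c': node 5→6  → match P1@[23:24]
i=25 'a': node 6→10  → match P4@[23:25]
i=26 'c': node 10→6 (via fail)  → match P1@[25:26]
i=27 'a': node 6→10  → match P4@[25:27]
i=28 'c': node 10→6 (via fail)  → match P1@[27:28]
i=29 'a': node 6→10  → match P4@[27:29]
i=30 'c': node 10→6 (via fail)  → match P1@[29:30]
i=31 'b': node 6→1 (via fail)  → match P3@[31:31]
i=32 'd': node 1→2
i=33 'c': node 2→3
i=34 'b': node 3→4  → match P0@[31:34],P3@[34:34],P5@[32:34]

Matches: [[0,3],[1,3],[6,2],[6,3],[6,5],[7,3],[10,0],[10,3],[10,5],[14,2],[14,3],[14,5],[16,3],[22,3],[22,5],[24,1],[25,4],[26,1],[27,4],[28,1],[29,4],[30,1],[31,3],[34,0],[34,3],[34,5]]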